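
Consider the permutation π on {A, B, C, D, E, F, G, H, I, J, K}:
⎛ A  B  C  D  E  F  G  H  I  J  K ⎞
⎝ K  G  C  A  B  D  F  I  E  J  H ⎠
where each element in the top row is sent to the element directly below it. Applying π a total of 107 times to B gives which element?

E

Tracing B → G → … returns to B after 9 steps, so B lies in a 9-cycle (A K H I E B G F D).
Powers repeat with period 9 on this cycle, and 107 mod 9 = 8, so π^107(B) = π^8(B).
Stepping 8 places around the cycle: B → G → F → D → A → K → H → I → E.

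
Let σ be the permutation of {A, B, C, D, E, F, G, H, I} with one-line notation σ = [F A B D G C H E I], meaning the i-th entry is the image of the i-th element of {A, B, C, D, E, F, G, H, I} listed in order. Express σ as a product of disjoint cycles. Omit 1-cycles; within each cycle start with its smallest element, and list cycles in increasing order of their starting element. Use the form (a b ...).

(A F C B)(E G H)

Iterating σ from A gives A → F → C → B → A; that is the 4-cycle (A F C B).
Continuing from each remaining unvisited element yields (A F C B)(E G H).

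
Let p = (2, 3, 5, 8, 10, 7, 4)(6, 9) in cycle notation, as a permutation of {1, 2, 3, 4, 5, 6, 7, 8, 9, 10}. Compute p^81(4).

4 lies in the 7-cycle (2, 3, 5, 8, 10, 7, 4).
Since the cycle has length 7, p^81 acts on it the same as p^4 (81 mod 7 = 4).
Advancing 4 steps from 4: 4 → 2 → 3 → 5 → 8.

8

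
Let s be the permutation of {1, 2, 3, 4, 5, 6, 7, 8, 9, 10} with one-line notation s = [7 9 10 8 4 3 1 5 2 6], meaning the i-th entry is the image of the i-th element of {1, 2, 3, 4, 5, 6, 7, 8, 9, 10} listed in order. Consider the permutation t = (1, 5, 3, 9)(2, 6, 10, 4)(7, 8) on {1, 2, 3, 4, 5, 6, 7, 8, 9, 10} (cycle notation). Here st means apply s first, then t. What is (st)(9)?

6

First apply s: s(9) = 2, then t(2) = 6. Thus (st)(9) = 6.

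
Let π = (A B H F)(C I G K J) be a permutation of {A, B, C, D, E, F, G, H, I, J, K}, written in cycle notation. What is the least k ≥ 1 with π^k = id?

The cycle type of π is (5, 4, 1, 1).
The order of π is the least common multiple of its cycle lengths: lcm(5, 4) = 20.

20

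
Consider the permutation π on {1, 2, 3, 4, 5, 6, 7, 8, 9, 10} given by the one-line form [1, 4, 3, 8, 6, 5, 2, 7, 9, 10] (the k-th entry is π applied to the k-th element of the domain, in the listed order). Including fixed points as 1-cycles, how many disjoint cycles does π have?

6

The cycle decomposition is (1)(2, 4, 8, 7)(3)(5, 6)(9)(10), which has 6 cycles (counting 1-cycles).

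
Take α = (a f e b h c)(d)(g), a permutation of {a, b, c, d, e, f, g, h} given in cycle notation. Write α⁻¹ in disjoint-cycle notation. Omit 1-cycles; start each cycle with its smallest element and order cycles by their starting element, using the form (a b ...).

(a c h b e f)

The inverse reverses each cycle.
Reversing each cycle of α and rotating so the smallest element leads gives (a c h b e f).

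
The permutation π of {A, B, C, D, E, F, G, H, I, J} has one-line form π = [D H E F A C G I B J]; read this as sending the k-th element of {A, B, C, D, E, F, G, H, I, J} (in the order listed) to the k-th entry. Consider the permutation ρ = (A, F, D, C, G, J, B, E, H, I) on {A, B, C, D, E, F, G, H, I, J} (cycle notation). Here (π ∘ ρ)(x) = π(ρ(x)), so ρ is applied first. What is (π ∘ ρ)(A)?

C

(π ∘ ρ)(A) = π(ρ(A)). ρ(A) = F, then π(F) = C. So (π ∘ ρ)(A) = C.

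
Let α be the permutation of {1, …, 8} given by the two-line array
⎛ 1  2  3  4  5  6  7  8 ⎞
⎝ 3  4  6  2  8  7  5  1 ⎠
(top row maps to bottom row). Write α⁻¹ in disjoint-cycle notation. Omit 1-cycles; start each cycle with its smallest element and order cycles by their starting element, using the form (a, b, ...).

(1, 8, 5, 7, 6, 3)(2, 4)

The cycle decomposition of α is (1, 3, 6, 7, 5, 8)(2, 4).
The inverse reverses every cycle; in canonical form, α⁻¹ = (1, 8, 5, 7, 6, 3)(2, 4).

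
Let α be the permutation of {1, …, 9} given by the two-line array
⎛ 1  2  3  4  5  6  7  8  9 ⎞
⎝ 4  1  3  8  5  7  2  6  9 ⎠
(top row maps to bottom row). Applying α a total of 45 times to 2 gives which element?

8

Tracing 2 → 1 → … returns to 2 after 6 steps, so 2 lies in a 6-cycle (1 4 8 6 7 2).
Powers repeat with period 6 on this cycle, and 45 mod 6 = 3, so α^45(2) = α^3(2).
Advancing 3 steps from 2: 2 → 1 → 4 → 8.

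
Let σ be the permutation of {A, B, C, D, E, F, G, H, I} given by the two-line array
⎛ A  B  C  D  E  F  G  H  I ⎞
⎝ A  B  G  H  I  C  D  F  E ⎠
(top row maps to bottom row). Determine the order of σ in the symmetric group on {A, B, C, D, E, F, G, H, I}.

Decomposing into disjoint cycles gives cycle lengths 5, 2, 1, 1.
The order of σ is the least common multiple of its cycle lengths: lcm(5, 2) = 10.

10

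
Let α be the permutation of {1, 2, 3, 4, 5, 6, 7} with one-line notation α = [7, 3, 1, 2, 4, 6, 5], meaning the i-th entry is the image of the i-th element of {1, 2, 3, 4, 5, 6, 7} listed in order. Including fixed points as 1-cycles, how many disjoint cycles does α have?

2

The cycle decomposition is (1, 7, 5, 4, 2, 3)(6), which has 2 cycles (counting 1-cycles).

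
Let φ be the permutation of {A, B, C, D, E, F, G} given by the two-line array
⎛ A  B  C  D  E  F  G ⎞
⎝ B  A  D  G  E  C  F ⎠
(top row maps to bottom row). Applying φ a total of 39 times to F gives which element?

G

Tracing F → C → … returns to F after 4 steps, so F lies in a 4-cycle (C, D, G, F).
On a 4-cycle, φ^4 is the identity, so φ^39 = φ^3 there (39 ≡ 3 mod 4).
Stepping 3 places around the cycle: F → C → D → G.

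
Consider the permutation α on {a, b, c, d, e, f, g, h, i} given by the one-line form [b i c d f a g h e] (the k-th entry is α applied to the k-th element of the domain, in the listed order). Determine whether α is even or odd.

even

In disjoint-cycle form the cycle lengths are 5, 1, 1, 1, 1.
A cycle of length ℓ contributes ℓ−1 transpositions, so α is a product of 4 transpositions — even.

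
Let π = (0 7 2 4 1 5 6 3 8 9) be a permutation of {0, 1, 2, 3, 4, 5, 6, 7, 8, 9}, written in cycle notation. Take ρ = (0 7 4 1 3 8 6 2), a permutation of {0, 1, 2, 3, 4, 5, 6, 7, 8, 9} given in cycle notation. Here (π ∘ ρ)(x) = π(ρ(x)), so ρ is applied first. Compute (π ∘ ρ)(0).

First apply ρ: ρ(0) = 7, then π(7) = 2. Thus (π ∘ ρ)(0) = 2.

2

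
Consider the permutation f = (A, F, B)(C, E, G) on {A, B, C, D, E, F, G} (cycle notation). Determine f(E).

G

E appears in (C, E, G); the next entry (wrapping around) is G.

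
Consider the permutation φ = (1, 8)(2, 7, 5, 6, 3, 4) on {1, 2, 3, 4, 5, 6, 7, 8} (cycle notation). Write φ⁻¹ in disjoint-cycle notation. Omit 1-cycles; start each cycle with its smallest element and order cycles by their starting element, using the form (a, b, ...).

(1, 8)(2, 4, 3, 6, 5, 7)

The inverse reverses each cycle.
After reversing and putting each cycle's least element first, φ⁻¹ = (1, 8)(2, 4, 3, 6, 5, 7).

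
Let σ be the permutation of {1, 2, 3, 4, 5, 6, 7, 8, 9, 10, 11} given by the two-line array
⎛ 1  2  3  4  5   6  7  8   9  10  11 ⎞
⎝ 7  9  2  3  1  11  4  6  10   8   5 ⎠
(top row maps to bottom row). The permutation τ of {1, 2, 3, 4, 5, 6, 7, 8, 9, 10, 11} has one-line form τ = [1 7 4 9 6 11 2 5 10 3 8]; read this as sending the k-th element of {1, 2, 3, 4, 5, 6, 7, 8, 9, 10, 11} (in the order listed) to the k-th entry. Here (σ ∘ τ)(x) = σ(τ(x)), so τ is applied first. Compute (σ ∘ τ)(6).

5

First apply τ: τ(6) = 11, then σ(11) = 5. Thus (σ ∘ τ)(6) = 5.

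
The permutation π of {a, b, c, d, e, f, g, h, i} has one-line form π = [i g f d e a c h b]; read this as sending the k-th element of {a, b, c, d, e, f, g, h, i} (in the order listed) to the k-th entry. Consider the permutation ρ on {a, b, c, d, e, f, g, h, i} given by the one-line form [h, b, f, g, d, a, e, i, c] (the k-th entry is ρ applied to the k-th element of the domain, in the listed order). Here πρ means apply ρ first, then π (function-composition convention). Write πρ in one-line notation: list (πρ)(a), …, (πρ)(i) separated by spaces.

h g a c d i e b f

(πρ)(x) = π(ρ(x)). Computing each image: π(ρ(a)) = π(h) = h, π(ρ(b)) = π(b) = g, π(ρ(c)) = π(f) = a, π(ρ(d)) = π(g) = c, π(ρ(e)) = π(d) = d, π(ρ(f)) = π(a) = i, π(ρ(g)) = π(e) = e, π(ρ(h)) = π(i) = b, π(ρ(i)) = π(c) = f.
Hence πρ = [h g a c d i e b f].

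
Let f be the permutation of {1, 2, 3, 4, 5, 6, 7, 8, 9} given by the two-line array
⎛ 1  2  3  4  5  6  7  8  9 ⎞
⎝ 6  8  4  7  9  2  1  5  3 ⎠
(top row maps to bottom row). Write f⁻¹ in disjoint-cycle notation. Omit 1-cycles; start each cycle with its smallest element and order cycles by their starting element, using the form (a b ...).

(1 7 4 3 9 5 8 2 6)

First write f in disjoint cycles: (1 6 2 8 5 9 3 4 7).
The inverse reverses every cycle; in canonical form, f⁻¹ = (1 7 4 3 9 5 8 2 6).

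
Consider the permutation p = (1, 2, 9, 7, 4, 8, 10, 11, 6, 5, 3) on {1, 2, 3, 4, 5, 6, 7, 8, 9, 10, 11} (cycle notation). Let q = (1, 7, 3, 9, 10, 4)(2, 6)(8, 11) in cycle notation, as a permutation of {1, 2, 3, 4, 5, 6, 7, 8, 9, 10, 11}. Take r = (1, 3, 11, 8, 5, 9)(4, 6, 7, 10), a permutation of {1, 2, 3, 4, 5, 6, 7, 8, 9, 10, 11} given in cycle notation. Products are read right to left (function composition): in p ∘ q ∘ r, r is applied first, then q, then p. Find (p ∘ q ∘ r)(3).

10

Apply the permutations in order: r(3) = 11, then q(11) = 8, then p(8) = 10. So (p ∘ q ∘ r)(3) = 10.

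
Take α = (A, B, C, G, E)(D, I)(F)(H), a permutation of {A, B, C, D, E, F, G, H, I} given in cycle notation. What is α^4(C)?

C lies in the 5-cycle (A, B, C, G, E).
Advancing 4 steps from C: C → G → E → A → B.

B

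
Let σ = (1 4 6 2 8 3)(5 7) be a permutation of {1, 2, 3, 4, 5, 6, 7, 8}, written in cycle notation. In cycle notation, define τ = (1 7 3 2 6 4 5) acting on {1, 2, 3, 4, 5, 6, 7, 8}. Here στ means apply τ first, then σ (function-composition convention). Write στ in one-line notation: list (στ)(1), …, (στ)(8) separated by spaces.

(στ)(x) = σ(τ(x)). Computing each image: σ(τ(1)) = σ(7) = 5, σ(τ(2)) = σ(6) = 2, σ(τ(3)) = σ(2) = 8, σ(τ(4)) = σ(5) = 7, σ(τ(5)) = σ(1) = 4, σ(τ(6)) = σ(4) = 6, σ(τ(7)) = σ(3) = 1, σ(τ(8)) = σ(8) = 3.
Hence στ = [5 2 8 7 4 6 1 3].

5 2 8 7 4 6 1 3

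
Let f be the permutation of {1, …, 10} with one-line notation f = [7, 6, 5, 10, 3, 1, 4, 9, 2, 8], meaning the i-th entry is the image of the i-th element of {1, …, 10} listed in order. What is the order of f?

Decomposing into disjoint cycles gives cycle lengths 8, 2.
Since disjoint cycles commute, ord(f) = lcm(8, 2) = 8.

8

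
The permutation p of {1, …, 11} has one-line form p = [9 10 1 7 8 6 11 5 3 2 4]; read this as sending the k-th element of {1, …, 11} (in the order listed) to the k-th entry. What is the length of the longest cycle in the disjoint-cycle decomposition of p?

3

Decomposing into disjoint cycles gives (1 9 3)(2 10)(4 7 11)(5 8); the longest has length 3.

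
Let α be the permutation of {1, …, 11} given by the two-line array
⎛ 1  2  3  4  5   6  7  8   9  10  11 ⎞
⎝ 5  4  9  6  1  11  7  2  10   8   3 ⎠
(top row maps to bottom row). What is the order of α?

8

The disjoint-cycle form of α has cycle lengths 8, 2, 1.
The order of α is the least common multiple of its cycle lengths: lcm(8, 2) = 8.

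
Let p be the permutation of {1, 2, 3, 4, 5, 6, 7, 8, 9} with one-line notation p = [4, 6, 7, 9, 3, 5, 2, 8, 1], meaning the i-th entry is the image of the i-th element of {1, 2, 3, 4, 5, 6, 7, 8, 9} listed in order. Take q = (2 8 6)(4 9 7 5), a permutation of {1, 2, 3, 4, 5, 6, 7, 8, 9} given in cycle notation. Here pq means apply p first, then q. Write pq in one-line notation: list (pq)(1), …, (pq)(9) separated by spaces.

(pq)(x) = q(p(x)). Computing each image: q(p(1)) = q(4) = 9, q(p(2)) = q(6) = 2, q(p(3)) = q(7) = 5, q(p(4)) = q(9) = 7, q(p(5)) = q(3) = 3, q(p(6)) = q(5) = 4, q(p(7)) = q(2) = 8, q(p(8)) = q(8) = 6, q(p(9)) = q(1) = 1.
Hence pq = [9 2 5 7 3 4 8 6 1].

9 2 5 7 3 4 8 6 1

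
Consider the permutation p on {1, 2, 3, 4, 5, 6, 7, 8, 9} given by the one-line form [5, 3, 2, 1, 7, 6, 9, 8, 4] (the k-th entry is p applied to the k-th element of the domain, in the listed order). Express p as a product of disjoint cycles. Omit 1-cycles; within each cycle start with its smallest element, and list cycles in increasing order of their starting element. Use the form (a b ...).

(1 5 7 9 4)(2 3)

From 1: 1 → 5 → 7 → 9 → 4 → 1, closing the cycle (1 5 7 9 4).
Repeating from the next unused element and collecting all non-trivial cycles gives (1 5 7 9 4)(2 3).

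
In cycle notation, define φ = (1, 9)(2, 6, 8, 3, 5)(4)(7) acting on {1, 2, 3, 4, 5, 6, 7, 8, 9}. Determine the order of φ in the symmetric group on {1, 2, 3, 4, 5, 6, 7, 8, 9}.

10

The disjoint cycles have lengths 5, 2, 1, 1.
Since disjoint cycles commute, ord(φ) = lcm(5, 2) = 10.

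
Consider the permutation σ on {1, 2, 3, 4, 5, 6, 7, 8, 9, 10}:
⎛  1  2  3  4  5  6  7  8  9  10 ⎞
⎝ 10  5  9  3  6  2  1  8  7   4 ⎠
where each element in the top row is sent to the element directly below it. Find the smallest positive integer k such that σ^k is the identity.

6

Writing σ as disjoint cycles, the cycle lengths are 6, 3, 1.
Since disjoint cycles commute, ord(σ) = lcm(6, 3) = 6.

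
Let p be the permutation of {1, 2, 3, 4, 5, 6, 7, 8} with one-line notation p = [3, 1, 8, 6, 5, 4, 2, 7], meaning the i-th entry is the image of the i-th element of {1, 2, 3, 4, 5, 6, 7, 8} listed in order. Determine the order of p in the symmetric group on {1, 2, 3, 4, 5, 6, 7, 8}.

10

Writing p as disjoint cycles, the cycle lengths are 5, 2, 1.
The order of p is the least common multiple of its cycle lengths: lcm(5, 2) = 10.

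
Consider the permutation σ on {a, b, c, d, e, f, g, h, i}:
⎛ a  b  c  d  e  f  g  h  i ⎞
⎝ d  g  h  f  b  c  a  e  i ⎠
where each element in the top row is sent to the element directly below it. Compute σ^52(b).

Tracing b → g → … returns to b after 8 steps, so b lies in an 8-cycle (a, d, f, c, h, e, b, g).
On an 8-cycle, σ^8 is the identity, so σ^52 = σ^4 there (52 ≡ 4 mod 8).
Advancing 4 steps from b: b → g → a → d → f.

f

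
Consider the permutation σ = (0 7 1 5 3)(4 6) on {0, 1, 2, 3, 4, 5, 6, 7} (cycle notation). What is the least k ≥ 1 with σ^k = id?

10

The disjoint cycles have lengths 5, 2, 1.
Since disjoint cycles commute, ord(σ) = lcm(5, 2) = 10.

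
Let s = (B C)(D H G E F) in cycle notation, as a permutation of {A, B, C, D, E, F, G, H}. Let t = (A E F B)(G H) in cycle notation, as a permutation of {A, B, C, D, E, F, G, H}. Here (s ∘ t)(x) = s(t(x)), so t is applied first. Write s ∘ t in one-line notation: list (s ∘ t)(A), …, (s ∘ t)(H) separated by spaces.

(s ∘ t)(x) = s(t(x)). Computing each image: s(t(A)) = s(E) = F, s(t(B)) = s(A) = A, s(t(C)) = s(C) = B, s(t(D)) = s(D) = H, s(t(E)) = s(F) = D, s(t(F)) = s(B) = C, s(t(G)) = s(H) = G, s(t(H)) = s(G) = E.
Hence s ∘ t = [F A B H D C G E].

F A B H D C G E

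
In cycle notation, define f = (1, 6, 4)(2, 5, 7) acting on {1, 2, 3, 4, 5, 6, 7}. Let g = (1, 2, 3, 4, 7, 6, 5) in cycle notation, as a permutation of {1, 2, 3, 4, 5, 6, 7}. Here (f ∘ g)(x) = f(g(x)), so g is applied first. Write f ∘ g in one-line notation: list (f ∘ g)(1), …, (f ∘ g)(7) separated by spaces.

5 3 1 2 6 7 4

For each element, apply g then f: 1 → 2 → 5; 2 → 3 → 3; 3 → 4 → 1; 4 → 7 → 2; 5 → 1 → 6; 6 → 5 → 7; 7 → 6 → 4.
Collecting the images, f ∘ g = [5 3 1 2 6 7 4].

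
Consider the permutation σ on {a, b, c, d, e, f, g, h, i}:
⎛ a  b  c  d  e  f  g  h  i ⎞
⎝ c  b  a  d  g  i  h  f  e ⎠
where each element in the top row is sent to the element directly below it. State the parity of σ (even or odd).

odd

In disjoint-cycle form the cycle lengths are 5, 2, 1, 1.
A cycle is odd iff its length is even; σ has 1 even-length cycle, so sgn(σ) = (−1)^1 and σ is odd.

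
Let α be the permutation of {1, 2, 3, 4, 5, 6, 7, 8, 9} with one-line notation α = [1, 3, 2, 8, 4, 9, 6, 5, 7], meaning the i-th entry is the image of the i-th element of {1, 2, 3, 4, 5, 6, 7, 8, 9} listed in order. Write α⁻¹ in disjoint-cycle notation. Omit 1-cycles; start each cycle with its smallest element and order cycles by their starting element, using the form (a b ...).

The cycle decomposition of α is (2 3)(4 8 5)(6 9 7).
Reversing each cycle (and rotating so the smallest element leads) gives α⁻¹ = (2 3)(4 5 8)(6 7 9).

(2 3)(4 5 8)(6 7 9)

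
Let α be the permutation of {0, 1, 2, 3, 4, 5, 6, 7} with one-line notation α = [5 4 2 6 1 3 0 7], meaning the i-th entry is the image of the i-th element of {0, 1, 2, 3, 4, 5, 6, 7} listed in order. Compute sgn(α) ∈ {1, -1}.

1

In disjoint-cycle form the cycle lengths are 4, 2, 1, 1.
A cycle of length ℓ contributes ℓ−1 transpositions, so α is a product of 3 + 1 = 4 transpositions — even.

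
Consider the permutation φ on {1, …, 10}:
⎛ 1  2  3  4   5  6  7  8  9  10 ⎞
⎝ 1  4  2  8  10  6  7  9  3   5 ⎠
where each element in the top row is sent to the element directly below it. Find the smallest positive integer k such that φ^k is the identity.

Decomposing into disjoint cycles gives cycle lengths 5, 2, 1, 1, 1.
The order of φ is the least common multiple of its cycle lengths: lcm(5, 2) = 10.

10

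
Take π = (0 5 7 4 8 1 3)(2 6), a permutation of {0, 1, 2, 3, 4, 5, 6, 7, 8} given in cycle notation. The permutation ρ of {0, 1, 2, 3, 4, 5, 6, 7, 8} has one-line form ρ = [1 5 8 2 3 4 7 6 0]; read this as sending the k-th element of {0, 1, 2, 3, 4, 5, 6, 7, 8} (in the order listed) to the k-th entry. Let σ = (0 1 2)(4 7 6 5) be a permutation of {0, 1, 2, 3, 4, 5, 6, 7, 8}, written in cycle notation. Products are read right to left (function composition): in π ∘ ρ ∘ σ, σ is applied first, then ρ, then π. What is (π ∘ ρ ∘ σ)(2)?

Chase 2: σ(2) = 0; ρ(0) = 1; π(1) = 3. Hence (π ∘ ρ ∘ σ)(2) = 3.

3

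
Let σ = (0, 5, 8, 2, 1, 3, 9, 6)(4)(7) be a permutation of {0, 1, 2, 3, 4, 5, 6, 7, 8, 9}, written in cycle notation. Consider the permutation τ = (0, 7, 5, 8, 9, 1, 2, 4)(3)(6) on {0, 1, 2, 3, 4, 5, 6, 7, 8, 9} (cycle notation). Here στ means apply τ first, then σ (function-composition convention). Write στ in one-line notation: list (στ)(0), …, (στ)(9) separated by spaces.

(στ)(x) = σ(τ(x)). Computing each image: σ(τ(0)) = σ(7) = 7, σ(τ(1)) = σ(2) = 1, σ(τ(2)) = σ(4) = 4, σ(τ(3)) = σ(3) = 9, σ(τ(4)) = σ(0) = 5, σ(τ(5)) = σ(8) = 2, σ(τ(6)) = σ(6) = 0, σ(τ(7)) = σ(5) = 8, σ(τ(8)) = σ(9) = 6, σ(τ(9)) = σ(1) = 3.
Hence στ = [7 1 4 9 5 2 0 8 6 3].

7 1 4 9 5 2 0 8 6 3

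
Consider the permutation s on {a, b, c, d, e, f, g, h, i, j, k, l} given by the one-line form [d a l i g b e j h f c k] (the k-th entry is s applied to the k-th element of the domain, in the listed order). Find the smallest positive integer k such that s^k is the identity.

42

The disjoint-cycle form of s has cycle lengths 7, 3, 2.
Since disjoint cycles commute, ord(s) = lcm(7, 3, 2) = 42.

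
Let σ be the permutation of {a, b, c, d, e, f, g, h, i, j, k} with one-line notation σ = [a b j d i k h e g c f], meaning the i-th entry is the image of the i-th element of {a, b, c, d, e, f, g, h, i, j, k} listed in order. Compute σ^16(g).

Tracing g → h → … returns to g after 4 steps, so g lies in a 4-cycle (e i g h).
Since the cycle has length 4, σ^16 acts on it the same as σ^0 (16 mod 4 = 0).
So σ^16(g) = g.

g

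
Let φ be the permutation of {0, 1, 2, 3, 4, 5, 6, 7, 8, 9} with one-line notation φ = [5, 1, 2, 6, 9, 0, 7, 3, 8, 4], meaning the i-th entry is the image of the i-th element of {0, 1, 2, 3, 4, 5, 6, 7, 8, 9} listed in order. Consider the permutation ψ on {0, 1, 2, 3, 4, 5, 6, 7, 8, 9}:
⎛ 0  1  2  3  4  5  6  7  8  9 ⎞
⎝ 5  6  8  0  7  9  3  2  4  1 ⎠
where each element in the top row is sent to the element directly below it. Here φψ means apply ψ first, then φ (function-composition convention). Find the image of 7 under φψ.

(φψ)(7) = φ(ψ(7)). ψ(7) = 2, then φ(2) = 2. So (φψ)(7) = 2.

2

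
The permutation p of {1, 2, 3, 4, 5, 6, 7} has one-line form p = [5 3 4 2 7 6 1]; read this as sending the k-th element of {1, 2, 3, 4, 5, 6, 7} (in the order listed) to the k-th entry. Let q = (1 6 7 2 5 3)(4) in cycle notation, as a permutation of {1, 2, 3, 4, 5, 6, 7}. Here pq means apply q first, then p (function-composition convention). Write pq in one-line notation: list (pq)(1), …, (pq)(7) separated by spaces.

6 7 5 2 4 1 3

(pq)(x) = p(q(x)). Computing each image: p(q(1)) = p(6) = 6, p(q(2)) = p(5) = 7, p(q(3)) = p(1) = 5, p(q(4)) = p(4) = 2, p(q(5)) = p(3) = 4, p(q(6)) = p(7) = 1, p(q(7)) = p(2) = 3.
Hence pq = [6 7 5 2 4 1 3].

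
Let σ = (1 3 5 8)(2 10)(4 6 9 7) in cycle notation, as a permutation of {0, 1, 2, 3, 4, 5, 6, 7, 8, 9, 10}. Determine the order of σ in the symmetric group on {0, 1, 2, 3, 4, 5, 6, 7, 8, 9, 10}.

The disjoint cycles have lengths 4, 4, 2, 1.
The order is lcm(4, 4, 2) = 4.

4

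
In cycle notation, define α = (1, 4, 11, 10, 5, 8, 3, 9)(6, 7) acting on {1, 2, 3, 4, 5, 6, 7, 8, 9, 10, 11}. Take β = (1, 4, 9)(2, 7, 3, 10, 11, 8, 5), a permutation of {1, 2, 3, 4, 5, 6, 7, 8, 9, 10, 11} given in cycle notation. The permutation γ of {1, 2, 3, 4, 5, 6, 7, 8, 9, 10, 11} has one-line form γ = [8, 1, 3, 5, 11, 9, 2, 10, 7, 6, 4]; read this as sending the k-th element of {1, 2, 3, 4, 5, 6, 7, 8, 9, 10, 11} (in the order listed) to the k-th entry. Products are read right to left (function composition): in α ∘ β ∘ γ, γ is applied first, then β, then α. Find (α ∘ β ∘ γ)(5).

(α ∘ β ∘ γ)(5) = α(β(γ(5))). γ(5) = 11, then β(11) = 8, then α(8) = 3, so the result is 3.

3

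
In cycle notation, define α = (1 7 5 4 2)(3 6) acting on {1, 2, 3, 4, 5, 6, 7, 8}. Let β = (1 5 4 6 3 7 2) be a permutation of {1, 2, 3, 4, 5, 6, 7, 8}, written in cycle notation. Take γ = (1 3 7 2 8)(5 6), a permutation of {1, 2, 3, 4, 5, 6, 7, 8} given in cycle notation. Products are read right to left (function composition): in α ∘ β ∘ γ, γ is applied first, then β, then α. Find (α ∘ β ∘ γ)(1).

Chase 1: γ(1) = 3; β(3) = 7; α(7) = 5. Hence (α ∘ β ∘ γ)(1) = 5.

5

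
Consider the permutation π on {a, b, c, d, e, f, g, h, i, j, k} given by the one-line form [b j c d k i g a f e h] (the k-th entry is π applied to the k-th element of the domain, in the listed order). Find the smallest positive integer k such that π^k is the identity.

6

The disjoint-cycle form of π has cycle lengths 6, 2, 1, 1, 1.
The order of π is the least common multiple of its cycle lengths: lcm(6, 2) = 6.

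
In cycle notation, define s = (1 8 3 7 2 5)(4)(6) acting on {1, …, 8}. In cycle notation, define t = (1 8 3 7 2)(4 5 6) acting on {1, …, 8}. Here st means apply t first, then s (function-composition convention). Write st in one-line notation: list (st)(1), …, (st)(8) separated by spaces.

3 8 2 1 6 4 5 7

(st)(x) = s(t(x)). Computing each image: s(t(1)) = s(8) = 3, s(t(2)) = s(1) = 8, s(t(3)) = s(7) = 2, s(t(4)) = s(5) = 1, s(t(5)) = s(6) = 6, s(t(6)) = s(4) = 4, s(t(7)) = s(2) = 5, s(t(8)) = s(3) = 7.
Hence st = [3 8 2 1 6 4 5 7].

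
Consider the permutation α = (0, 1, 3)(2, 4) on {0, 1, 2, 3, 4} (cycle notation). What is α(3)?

Within (0, 1, 3), 3 ↦ 0.

0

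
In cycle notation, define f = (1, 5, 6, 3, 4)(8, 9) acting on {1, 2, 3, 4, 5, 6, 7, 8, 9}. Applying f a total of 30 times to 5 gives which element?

5 lies in the 5-cycle (1, 5, 6, 3, 4).
Powers repeat with period 5 on this cycle, and 30 mod 5 = 0, so f^30(5) = f^0(5).
So f^30(5) = 5.

5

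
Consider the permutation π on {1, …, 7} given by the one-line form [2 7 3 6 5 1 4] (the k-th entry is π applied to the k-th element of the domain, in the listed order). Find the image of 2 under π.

2 is element number 2 of the domain, and entry number 2 of the one-line form is 7, so π(2) = 7.

7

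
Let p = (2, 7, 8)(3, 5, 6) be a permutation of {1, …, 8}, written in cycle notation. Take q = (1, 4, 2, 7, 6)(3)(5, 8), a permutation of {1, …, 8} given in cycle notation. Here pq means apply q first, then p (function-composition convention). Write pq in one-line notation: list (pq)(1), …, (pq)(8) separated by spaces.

For each element, apply q then p: 1 → 4 → 4; 2 → 7 → 8; 3 → 3 → 5; 4 → 2 → 7; 5 → 8 → 2; 6 → 1 → 1; 7 → 6 → 3; 8 → 5 → 6.
Collecting the images, pq = [4 8 5 7 2 1 3 6].

4 8 5 7 2 1 3 6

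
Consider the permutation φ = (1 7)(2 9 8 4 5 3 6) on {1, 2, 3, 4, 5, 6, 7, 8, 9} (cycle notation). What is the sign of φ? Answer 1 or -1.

-1

The cycle lengths are 7, 2.
A cycle of length ℓ contributes ℓ−1 transpositions, so φ is a product of 6 + 1 = 7 transpositions — odd.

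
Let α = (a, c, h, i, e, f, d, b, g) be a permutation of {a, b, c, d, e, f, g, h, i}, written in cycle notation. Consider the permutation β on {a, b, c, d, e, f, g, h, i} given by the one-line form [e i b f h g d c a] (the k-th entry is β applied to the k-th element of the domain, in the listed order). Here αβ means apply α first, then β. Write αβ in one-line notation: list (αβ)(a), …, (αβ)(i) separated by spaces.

b d c i g f e a h

(αβ)(x) = β(α(x)). Computing each image: β(α(a)) = β(c) = b, β(α(b)) = β(g) = d, β(α(c)) = β(h) = c, β(α(d)) = β(b) = i, β(α(e)) = β(f) = g, β(α(f)) = β(d) = f, β(α(g)) = β(a) = e, β(α(h)) = β(i) = a, β(α(i)) = β(e) = h.
Hence αβ = [b d c i g f e a h].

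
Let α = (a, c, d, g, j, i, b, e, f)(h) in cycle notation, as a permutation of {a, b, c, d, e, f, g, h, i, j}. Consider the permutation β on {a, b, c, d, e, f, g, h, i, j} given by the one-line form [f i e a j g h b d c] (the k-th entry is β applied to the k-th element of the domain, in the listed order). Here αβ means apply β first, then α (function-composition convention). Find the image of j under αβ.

d

β(j) = c, then α(c) = d; composing gives (αβ)(j) = d.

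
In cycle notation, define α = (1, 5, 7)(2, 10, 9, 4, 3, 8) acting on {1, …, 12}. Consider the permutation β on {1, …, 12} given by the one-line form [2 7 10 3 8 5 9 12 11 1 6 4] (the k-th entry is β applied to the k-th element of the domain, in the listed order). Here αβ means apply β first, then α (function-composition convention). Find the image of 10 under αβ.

5

(αβ)(10) = α(β(10)). β(10) = 1, then α(1) = 5. So (αβ)(10) = 5.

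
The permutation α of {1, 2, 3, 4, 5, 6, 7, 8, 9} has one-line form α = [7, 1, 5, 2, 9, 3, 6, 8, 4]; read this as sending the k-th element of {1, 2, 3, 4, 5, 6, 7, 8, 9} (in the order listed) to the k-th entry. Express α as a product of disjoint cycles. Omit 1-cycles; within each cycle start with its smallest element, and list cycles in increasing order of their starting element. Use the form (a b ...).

(1 7 6 3 5 9 4 2)

Iterating α from 1 gives 1 → 7 → 6 → 3 → 5 → 9 → 4 → 2 → 1; that is the 8-cycle (1 7 6 3 5 9 4 2).
Repeating from the next unused element and collecting all non-trivial cycles gives (1 7 6 3 5 9 4 2).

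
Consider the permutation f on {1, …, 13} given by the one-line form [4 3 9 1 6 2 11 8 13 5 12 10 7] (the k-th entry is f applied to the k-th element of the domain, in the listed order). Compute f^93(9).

11

Tracing 9 → 13 → … returns to 9 after 10 steps, so 9 lies in a 10-cycle (2, 3, 9, 13, 7, 11, 12, 10, 5, 6).
Powers repeat with period 10 on this cycle, and 93 mod 10 = 3, so f^93(9) = f^3(9).
Stepping 3 places around the cycle: 9 → 13 → 7 → 11.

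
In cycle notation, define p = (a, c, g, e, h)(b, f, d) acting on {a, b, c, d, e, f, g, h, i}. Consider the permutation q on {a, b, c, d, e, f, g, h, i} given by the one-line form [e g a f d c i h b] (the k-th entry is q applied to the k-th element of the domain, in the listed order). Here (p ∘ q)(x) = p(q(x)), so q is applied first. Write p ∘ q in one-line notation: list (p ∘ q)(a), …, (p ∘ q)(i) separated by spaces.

For each element, apply q then p: a → e → h; b → g → e; c → a → c; d → f → d; e → d → b; f → c → g; g → i → i; h → h → a; i → b → f.
So p ∘ q in one-line form is h e c d b g i a f.

h e c d b g i a f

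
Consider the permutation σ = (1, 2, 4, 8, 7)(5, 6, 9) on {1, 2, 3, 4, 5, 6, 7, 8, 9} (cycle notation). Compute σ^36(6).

6

6 lies in the 3-cycle (5, 6, 9).
Powers repeat with period 3 on this cycle, and 36 mod 3 = 0, so σ^36(6) = σ^0(6).
So σ^36(6) = 6.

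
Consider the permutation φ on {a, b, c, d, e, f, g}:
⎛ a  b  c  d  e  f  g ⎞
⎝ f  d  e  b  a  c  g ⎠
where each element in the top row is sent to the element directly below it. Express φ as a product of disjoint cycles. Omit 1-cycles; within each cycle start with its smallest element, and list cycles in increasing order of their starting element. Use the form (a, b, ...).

(a, f, c, e)(b, d)

Start at a and follow images: a → f → c → e → a, giving the cycle (a, f, c, e).
Continuing from each remaining unvisited element yields (a, f, c, e)(b, d).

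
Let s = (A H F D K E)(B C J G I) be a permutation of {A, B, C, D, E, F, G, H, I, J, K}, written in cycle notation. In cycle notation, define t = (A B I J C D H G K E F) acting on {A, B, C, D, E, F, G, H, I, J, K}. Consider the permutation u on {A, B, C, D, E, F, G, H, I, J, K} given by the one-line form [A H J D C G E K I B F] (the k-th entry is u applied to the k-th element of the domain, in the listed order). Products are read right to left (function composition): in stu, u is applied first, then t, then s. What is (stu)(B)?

Apply the permutations in order: u(B) = H, then t(H) = G, then s(G) = I. So (stu)(B) = I.

I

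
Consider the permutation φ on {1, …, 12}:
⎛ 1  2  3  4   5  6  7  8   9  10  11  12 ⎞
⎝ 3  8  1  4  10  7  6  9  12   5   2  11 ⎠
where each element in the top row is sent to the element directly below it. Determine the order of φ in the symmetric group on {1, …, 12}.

Decomposing into disjoint cycles gives cycle lengths 5, 2, 2, 2, 1.
The order is lcm(5, 2, 2, 2) = 10.

10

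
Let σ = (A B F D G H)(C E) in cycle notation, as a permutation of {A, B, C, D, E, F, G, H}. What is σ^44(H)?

B

H lies in the 6-cycle (A B F D G H).
Powers repeat with period 6 on this cycle, and 44 mod 6 = 2, so σ^44(H) = σ^2(H).
Stepping 2 places around the cycle: H → A → B.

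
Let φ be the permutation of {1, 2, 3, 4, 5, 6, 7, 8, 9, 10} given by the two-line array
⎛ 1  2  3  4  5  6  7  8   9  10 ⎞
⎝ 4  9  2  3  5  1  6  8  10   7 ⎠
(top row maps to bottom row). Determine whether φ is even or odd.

In disjoint-cycle form the cycle lengths are 8, 1, 1.
A cycle is odd iff its length is even; φ has 1 even-length cycle, so sgn(φ) = (−1)^1 and φ is odd.

odd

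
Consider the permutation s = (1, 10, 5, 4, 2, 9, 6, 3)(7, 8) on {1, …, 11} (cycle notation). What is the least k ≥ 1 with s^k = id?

The cycle type of s is (8, 2, 1).
The order of s is the least common multiple of its cycle lengths: lcm(8, 2) = 8.

8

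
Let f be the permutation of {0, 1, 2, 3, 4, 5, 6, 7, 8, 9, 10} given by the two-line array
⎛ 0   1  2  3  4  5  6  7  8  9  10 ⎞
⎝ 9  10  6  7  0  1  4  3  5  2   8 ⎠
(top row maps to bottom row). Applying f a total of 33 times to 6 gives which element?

Tracing 6 → 4 → … returns to 6 after 5 steps, so 6 lies in a 5-cycle (0 9 2 6 4).
Since the cycle has length 5, f^33 acts on it the same as f^3 (33 mod 5 = 3).
Stepping 3 places around the cycle: 6 → 4 → 0 → 9.

9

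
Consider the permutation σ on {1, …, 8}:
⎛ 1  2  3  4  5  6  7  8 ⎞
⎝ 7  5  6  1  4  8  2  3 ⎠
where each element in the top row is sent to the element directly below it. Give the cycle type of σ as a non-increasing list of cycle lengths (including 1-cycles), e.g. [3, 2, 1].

The disjoint cycles are (1 7 2 5 4)(3 6 8), with lengths 5, 3 in non-increasing order.

[5, 3]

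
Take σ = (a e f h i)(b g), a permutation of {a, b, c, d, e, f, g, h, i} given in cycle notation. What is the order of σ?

10

The disjoint cycles have lengths 5, 2, 1, 1.
The order is lcm(5, 2) = 10.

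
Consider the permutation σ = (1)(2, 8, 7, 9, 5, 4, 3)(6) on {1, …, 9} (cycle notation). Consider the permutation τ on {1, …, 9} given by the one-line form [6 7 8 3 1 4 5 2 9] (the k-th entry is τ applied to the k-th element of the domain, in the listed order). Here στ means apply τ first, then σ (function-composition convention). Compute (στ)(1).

τ(1) = 6, then σ(6) = 6; composing gives (στ)(1) = 6.

6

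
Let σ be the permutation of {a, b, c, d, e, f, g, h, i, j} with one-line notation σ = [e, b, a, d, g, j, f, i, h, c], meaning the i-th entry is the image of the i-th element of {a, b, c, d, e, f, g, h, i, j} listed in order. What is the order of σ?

The disjoint-cycle form of σ has cycle lengths 6, 2, 1, 1.
The order is lcm(6, 2) = 6.

6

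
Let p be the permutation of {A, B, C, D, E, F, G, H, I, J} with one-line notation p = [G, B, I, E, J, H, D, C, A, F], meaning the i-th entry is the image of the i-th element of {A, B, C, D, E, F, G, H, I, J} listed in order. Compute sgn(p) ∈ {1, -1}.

In disjoint-cycle form the cycle lengths are 9, 1.
A cycle of length ℓ contributes ℓ−1 transpositions, so p is a product of 8 transpositions — even.

1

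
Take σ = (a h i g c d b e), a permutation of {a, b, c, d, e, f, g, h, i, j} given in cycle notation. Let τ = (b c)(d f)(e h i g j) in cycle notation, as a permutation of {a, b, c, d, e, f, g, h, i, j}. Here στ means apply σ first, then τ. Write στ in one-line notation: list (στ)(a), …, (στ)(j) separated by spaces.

i h f c a d b g j e

(στ)(x) = τ(σ(x)). Computing each image: τ(σ(a)) = τ(h) = i, τ(σ(b)) = τ(e) = h, τ(σ(c)) = τ(d) = f, τ(σ(d)) = τ(b) = c, τ(σ(e)) = τ(a) = a, τ(σ(f)) = τ(f) = d, τ(σ(g)) = τ(c) = b, τ(σ(h)) = τ(i) = g, τ(σ(i)) = τ(g) = j, τ(σ(j)) = τ(j) = e.
Hence στ = [i h f c a d b g j e].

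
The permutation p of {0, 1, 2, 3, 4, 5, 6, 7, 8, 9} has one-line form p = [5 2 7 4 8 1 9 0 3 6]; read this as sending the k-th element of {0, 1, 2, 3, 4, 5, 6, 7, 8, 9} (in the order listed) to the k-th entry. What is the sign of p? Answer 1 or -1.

-1

In disjoint-cycle form the cycle lengths are 5, 3, 2.
A cycle is odd iff its length is even; p has 1 even-length cycle, so sgn(p) = (−1)^1 and p is odd.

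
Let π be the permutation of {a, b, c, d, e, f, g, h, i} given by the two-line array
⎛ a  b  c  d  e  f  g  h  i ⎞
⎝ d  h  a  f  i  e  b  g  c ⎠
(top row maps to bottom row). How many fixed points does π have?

No element satisfies π(x) = x, so there are 0 fixed points.

0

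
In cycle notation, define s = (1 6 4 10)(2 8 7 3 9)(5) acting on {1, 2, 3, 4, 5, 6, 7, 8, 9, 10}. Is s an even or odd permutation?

odd

The cycle lengths are 5, 4, 1.
A cycle is odd iff its length is even; s has 1 even-length cycle, so sgn(s) = (−1)^1 and s is odd.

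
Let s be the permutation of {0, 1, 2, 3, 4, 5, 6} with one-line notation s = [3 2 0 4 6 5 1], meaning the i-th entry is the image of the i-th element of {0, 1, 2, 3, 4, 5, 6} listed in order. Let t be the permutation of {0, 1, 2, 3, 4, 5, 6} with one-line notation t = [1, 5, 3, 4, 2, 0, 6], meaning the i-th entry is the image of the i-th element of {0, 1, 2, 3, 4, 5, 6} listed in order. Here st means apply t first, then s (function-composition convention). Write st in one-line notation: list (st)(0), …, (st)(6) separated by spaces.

2 5 4 6 0 3 1

For each element, apply t then s: 0 → 1 → 2; 1 → 5 → 5; 2 → 3 → 4; 3 → 4 → 6; 4 → 2 → 0; 5 → 0 → 3; 6 → 6 → 1.
Collecting the images, st = [2 5 4 6 0 3 1].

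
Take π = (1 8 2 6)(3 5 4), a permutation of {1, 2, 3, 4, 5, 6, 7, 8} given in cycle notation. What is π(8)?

In the cycle (1 8 2 6), 8 is followed by 2, so π(8) = 2.

2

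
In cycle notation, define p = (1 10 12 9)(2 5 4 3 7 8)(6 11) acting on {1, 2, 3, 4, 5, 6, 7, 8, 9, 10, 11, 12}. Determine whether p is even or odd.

odd

The cycle lengths are 6, 4, 2.
A cycle of length ℓ contributes ℓ−1 transpositions, so p is a product of 5 + 3 + 1 = 9 transpositions — odd.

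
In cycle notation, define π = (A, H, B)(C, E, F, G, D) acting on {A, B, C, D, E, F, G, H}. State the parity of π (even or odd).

even

The cycle lengths are 5, 3.
A cycle of length ℓ contributes ℓ−1 transpositions, so π is a product of 4 + 2 = 6 transpositions — even.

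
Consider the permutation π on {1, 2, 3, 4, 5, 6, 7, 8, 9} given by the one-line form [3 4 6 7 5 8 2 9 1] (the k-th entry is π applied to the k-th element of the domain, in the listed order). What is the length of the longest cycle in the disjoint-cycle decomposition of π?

5

Decomposing into disjoint cycles gives (1 3 6 8 9)(2 4 7); the longest has length 5.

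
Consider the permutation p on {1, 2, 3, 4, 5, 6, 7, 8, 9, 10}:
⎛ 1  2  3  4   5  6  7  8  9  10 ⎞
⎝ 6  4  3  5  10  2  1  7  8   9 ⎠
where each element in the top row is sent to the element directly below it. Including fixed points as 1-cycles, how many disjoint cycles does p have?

2

The cycle decomposition is (1, 6, 2, 4, 5, 10, 9, 8, 7)(3), which has 2 cycles (counting 1-cycles).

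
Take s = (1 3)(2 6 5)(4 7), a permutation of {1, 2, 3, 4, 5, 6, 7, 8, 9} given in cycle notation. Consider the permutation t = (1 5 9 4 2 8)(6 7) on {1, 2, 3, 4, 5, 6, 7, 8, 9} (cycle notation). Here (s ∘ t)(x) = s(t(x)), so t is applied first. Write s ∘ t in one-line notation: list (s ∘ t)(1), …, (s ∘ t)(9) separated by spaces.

(s ∘ t)(x) = s(t(x)). Computing each image: s(t(1)) = s(5) = 2, s(t(2)) = s(8) = 8, s(t(3)) = s(3) = 1, s(t(4)) = s(2) = 6, s(t(5)) = s(9) = 9, s(t(6)) = s(7) = 4, s(t(7)) = s(6) = 5, s(t(8)) = s(1) = 3, s(t(9)) = s(4) = 7.
Hence s ∘ t = [2 8 1 6 9 4 5 3 7].

2 8 1 6 9 4 5 3 7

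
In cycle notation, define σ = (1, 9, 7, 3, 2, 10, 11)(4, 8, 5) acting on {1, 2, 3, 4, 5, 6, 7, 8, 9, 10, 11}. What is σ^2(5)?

5 lies in the 3-cycle (4, 8, 5).
Advancing 2 steps from 5: 5 → 4 → 8.

8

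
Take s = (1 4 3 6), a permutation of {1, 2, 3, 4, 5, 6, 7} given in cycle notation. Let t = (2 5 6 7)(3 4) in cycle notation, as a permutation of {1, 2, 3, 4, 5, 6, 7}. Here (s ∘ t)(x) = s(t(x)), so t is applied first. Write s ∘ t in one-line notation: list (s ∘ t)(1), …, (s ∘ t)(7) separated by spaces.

4 5 3 6 1 7 2

For each element, apply t then s: 1 → 1 → 4; 2 → 5 → 5; 3 → 4 → 3; 4 → 3 → 6; 5 → 6 → 1; 6 → 7 → 7; 7 → 2 → 2.
So s ∘ t in one-line form is 4 5 3 6 1 7 2.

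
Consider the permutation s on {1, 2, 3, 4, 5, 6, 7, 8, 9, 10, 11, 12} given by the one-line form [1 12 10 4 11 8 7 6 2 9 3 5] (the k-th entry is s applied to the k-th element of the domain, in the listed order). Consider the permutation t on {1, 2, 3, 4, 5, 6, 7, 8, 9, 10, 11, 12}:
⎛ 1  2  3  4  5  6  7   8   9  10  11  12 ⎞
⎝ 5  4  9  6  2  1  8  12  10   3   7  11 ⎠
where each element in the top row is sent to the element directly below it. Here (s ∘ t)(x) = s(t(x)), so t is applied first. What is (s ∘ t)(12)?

3

t(12) = 11, then s(11) = 3; composing gives (s ∘ t)(12) = 3.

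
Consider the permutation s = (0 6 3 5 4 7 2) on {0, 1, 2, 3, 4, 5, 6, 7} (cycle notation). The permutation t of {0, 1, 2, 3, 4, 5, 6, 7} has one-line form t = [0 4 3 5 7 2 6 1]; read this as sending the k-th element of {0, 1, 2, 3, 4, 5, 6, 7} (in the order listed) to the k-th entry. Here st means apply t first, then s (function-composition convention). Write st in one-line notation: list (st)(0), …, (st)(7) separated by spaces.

(st)(x) = s(t(x)). Computing each image: s(t(0)) = s(0) = 6, s(t(1)) = s(4) = 7, s(t(2)) = s(3) = 5, s(t(3)) = s(5) = 4, s(t(4)) = s(7) = 2, s(t(5)) = s(2) = 0, s(t(6)) = s(6) = 3, s(t(7)) = s(1) = 1.
Hence st = [6 7 5 4 2 0 3 1].

6 7 5 4 2 0 3 1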